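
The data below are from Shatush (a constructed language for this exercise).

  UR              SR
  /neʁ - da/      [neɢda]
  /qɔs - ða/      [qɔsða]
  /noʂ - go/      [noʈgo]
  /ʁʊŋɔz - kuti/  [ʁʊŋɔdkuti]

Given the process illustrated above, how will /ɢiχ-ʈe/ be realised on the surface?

The data show regressive manner assimilation: /ʁ/ → [ɢ] before /d/; /ʂ/ → [ʈ] before /g/; /z/ → [d] before /k/. In each pair only manner changes, matching the following consonant, while place and voice stay constant.
Nothing changes in [qɔsða]: there the adjacent consonants already agree in manner (/s/ and /ð/ are both fricatives), so this form is consistent with the same rule.
/χ/ is a voiceless uvular fricative. The following trigger /ʈ/ is a stop, so /χ/ must become a stop as well.
A voiceless uvular stop is [q], so the surface segment is [q].

[ɢiqʈe]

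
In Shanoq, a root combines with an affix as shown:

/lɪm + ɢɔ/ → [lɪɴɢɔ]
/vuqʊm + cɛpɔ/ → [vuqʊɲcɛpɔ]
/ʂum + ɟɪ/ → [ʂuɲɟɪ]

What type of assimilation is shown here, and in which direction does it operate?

regressive place assimilation

Underlying /m/ is realised as [ɴ] next to /ɢ/; /ɢ/ itself does not change.
/m/ is bilabial while /ɢ/ is uvular; the output [ɴ] is uvular, matching the trigger — so the feature that spreads is place.
Manner and voice are unchanged, so the assimilation is partial, not total.
The same holds elsewhere in the data: /m/ → [ɲ] before /c/ (bilabial → palatal, matching palatal); /m/ → [ɲ] before /ɟ/ (bilabial → palatal, matching palatal) — only place changes, and always toward the following segment.
Since the segment that changes precedes the conditioning segment, the assimilation is regressive.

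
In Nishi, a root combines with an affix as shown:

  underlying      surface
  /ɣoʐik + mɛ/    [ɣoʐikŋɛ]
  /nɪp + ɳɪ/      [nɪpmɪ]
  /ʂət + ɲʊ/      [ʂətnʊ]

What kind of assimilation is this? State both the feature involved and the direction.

progressive place assimilation

The segment that alternates is /m/, which surfaces as [ŋ] when adjacent to /k/.
/m/ is bilabial while /k/ is velar; the output [ŋ] is velar, matching the trigger — so the feature that spreads is place.
Manner and voice are unchanged, so the assimilation is partial, not total.
The same holds elsewhere in the data: /ɳ/ → [m] after /p/ (retroflex → bilabial, matching bilabial); /ɲ/ → [n] after /t/ (palatal → alveolar, matching alveolar) — only place changes, and always toward the preceding segment.
Since the segment that changes follows the conditioning segment, the assimilation is progressive.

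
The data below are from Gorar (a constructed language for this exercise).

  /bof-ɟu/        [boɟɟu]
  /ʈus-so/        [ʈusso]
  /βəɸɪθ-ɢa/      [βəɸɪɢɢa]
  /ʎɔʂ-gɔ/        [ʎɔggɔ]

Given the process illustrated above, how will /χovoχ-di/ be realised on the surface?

The data show regressive total assimilation (/f/ → [ɟ] before /ɟ/; /θ/ → [ɢ] before /ɢ/; /ʂ/ → [g] before /g/): in every case the target segment becomes identical to its following neighbour, copying more than a single feature.
In [ʈusso] the two consonants at the boundary are already identical (/s/ + /s/), so the rule applies vacuously and nothing changes.
/χ/ is the segment targeted by the rule; it sits immediately before /d/, so it assimilates completely and surfaces as [d].

[χovoddi]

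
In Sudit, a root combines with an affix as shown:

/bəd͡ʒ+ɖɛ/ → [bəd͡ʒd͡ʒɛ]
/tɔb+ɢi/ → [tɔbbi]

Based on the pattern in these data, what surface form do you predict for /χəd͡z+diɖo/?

[χəd͡zd͡ziɖo]

The data show progressive total assimilation (/ɖ/ → [d͡ʒ] after /d͡ʒ/; /ɢ/ → [b] after /b/): in every case the target segment becomes identical to its preceding neighbour, copying more than a single feature.
/d/ is the segment targeted by the rule; it sits immediately after /d͡z/, so it assimilates completely and surfaces as [d͡z].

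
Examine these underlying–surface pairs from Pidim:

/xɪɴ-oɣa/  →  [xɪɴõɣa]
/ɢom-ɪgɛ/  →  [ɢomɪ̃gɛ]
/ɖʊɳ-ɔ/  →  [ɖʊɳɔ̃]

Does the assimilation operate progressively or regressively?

The vowel /o/ surfaces as nasalised [õ] next to the preceding nasal /ɴ/ — it has acquired the [+nasal] feature of its neighbour.
The other forms show the same pattern: /ɪ/ → [ɪ̃] after /m/; /ɔ/ → [ɔ̃] after /ɳ/ — each time a vowel is nasalised next to a preceding nasal.
Because the conditioning nasal is to the left of the vowel that changes, the process is progressive (perseverative).

progressive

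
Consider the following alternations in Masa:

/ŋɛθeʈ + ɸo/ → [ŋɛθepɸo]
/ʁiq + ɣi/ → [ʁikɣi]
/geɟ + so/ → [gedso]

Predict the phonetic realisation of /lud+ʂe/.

[luɖʂe]

The data show regressive place assimilation: /ʈ/ → [p] before /ɸ/; /q/ → [k] before /ɣ/; /ɟ/ → [d] before /s/. In each pair only place changes, matching the following consonant, while manner and voice stay constant.
/d/ is a voiced alveolar stop. The following trigger /ʂ/ is retroflex, so /d/ must become retroflex as well.
Changing only its place to retroflex gives [ɖ] — the voiced retroflex stop.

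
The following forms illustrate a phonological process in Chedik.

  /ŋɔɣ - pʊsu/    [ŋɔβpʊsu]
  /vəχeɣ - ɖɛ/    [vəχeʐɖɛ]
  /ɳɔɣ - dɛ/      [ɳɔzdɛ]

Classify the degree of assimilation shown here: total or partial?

partial assimilation

Underlying /ɣ/ is realised as [β] next to /p/; /p/ itself does not change.
/ɣ/ is velar while /p/ is bilabial; the output [β] is bilabial, matching the trigger — so the feature that spreads is place.
Manner and voice are unchanged, so the assimilation is partial, not total.
The other alternating forms pattern the same way: /ɣ/ → [ʐ] before /ɖ/ (velar → retroflex, matching retroflex); /ɣ/ → [z] before /d/ (velar → alveolar, matching alveolar) — only place changes, and always toward the following segment.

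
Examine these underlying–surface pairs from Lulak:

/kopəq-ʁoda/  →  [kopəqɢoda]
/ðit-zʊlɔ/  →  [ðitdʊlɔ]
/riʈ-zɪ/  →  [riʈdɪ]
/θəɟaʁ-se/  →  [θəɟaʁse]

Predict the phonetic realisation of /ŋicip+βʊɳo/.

[ŋicipbʊɳo]

The data show progressive manner assimilation: /ʁ/ → [ɢ] after /q/; /z/ → [d] after /t/; /z/ → [d] after /ʈ/. In each pair only manner changes, matching the preceding consonant, while place and voice stay constant.
No alternation appears in [θəɟaʁse]: there the adjacent consonants already agree in manner (/s/ and /ʁ/ are both fricatives), so this form is consistent with the same rule.
The rule targets /β/ (voiced bilabial fricative), which sits after the trigger /p/ (stop).
The voiced bilabial stop is [b], so /β/ → [b].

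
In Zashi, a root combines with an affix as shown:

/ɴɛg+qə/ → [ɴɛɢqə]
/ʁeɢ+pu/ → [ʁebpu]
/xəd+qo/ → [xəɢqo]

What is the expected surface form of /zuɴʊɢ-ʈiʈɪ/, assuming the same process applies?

The data show regressive place assimilation: /g/ → [ɢ] before /q/; /ɢ/ → [b] before /p/; /d/ → [ɢ] before /q/. In each pair only place changes, matching the following consonant, while manner and voice stay constant.
/ɢ/ is a voiced uvular stop. The following trigger /ʈ/ is retroflex, so /ɢ/ must become retroflex as well.
Changing only its place to retroflex gives [ɖ] — the voiced retroflex stop.

[zuɴʊɖʈiʈɪ]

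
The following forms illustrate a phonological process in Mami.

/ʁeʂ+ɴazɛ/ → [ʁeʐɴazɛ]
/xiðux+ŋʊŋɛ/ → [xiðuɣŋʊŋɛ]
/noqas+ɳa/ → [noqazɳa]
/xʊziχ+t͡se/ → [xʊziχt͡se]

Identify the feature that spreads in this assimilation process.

voicing

The segment that alternates is /ʂ/, which surfaces as [ʐ] when adjacent to /ɴ/.
The change voiceless → voiced matches the voicing of the following /ɴ/, identifying this as voicing assimilation.
The other alternating forms pattern the same way: /x/ → [ɣ] before /ŋ/ (voiceless → voiced, matching voiced); /s/ → [z] before /ɳ/ (voiceless → voiced, matching voiced) — only voicing changes, and always toward the following segment.
No alternation appears in [xʊziχt͡se]: there the adjacent consonants already agree in voicing (/χ/ and /t͡s/ are both voiceless), so this form is consistent with the same rule.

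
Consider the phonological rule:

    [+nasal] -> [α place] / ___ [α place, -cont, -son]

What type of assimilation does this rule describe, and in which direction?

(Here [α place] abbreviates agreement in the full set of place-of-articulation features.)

The shared variable α links the value of the place features (abbreviated [place]) on the target to the same value on the neighbouring segment, so place is the feature that assimilates.
The conditioning segment sits to the right of the focus bar, meaning the trigger follows the segment that changes — regressive assimilation.

regressive place assimilation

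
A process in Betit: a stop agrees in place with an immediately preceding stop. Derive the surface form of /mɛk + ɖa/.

[mɛkga]

/ɖ/ is a voiced retroflex stop. The preceding trigger /k/ is velar, so /ɖ/ must become velar as well.
A voiced velar stop is [g], so the surface segment is [g].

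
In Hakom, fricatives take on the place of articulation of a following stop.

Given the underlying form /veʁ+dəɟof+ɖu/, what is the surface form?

/ʁ/ is a voiced uvular fricative. The following trigger /d/ is alveolar, so /ʁ/ must become alveolar as well.
Changing only its place to alveolar gives [z] — the voiced alveolar fricative.
The same rule applies at the second boundary: /f/ → [ʂ] next to /ɖ/.

[vezdəɟoʂɖu]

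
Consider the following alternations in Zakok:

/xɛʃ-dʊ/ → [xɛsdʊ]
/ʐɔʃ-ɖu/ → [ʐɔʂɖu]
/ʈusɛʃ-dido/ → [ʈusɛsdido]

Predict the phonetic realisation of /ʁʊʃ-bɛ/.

The data show regressive place assimilation: /ʃ/ → [s] before /d/; /ʃ/ → [ʂ] before /ɖ/. In each pair only place changes, matching the following consonant, while manner and voice stay constant.
/ʃ/ is a voiceless postalveolar fricative. The following trigger /b/ is bilabial, so /ʃ/ must become bilabial as well.
Changing only its place to bilabial gives [ɸ] — the voiceless bilabial fricative.

[ʁʊɸbɛ]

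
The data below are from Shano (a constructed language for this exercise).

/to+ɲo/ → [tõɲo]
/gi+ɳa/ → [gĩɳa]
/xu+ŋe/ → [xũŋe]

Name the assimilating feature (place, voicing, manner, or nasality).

nasality

The vowel /o/ surfaces as nasalised [õ] next to the following nasal /ɲ/ — it has acquired the [+nasal] feature of its neighbour.
The other forms show the same pattern: /i/ → [ĩ] before /ɳ/; /u/ → [ũ] before /ŋ/ — each time a vowel is nasalised next to a following nasal.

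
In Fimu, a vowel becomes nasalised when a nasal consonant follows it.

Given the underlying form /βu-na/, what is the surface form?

[βũna]

The vowel /u/ is adjacent to the following nasal /n/, so it acquires [+nasal] and surfaces as [ũ].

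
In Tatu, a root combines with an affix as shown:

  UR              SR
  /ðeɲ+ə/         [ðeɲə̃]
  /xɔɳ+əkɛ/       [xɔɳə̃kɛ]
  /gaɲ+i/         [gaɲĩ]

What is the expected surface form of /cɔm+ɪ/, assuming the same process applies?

[cɔmɪ̃]

The data show progressive nasality assimilation (vowel nasalisation): /ə/ → [ə̃] after /ɲ/; /ə/ → [ə̃] after /ɳ/; /i/ → [ĩ] after /ɲ/ — a vowel is nasalised by an immediately preceding nasal consonant.
/ɪ/ sits next to the nasal /m/ and is therefore nasalised to [ɪ̃].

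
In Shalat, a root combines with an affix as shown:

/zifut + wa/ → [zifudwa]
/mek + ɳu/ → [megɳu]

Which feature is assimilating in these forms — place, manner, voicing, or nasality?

voicing

Underlying /t/ is realised as [d] next to /w/; /w/ itself does not change.
/t/ is voiceless while /w/ is voiced; the output [d] is voiced, matching the trigger — so the feature that spreads is voicing.
The same holds elsewhere in the data: /k/ → [g] before /ɳ/ (voiceless → voiced, matching voiced) — only voicing changes, and always toward the following segment.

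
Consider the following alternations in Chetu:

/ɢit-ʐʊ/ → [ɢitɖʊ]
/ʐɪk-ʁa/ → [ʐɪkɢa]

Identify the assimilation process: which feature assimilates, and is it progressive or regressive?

The segment that alternates is /ʐ/, which surfaces as [ɖ] when adjacent to /t/.
The change fricative → stop matches the manner of the preceding /t/, identifying this as manner assimilation.
Place and voice are unchanged, so the assimilation is partial, not total.
The other alternating form patterns the same way: /ʁ/ → [ɢ] after /k/ (fricative → stop, matching a stop) — only manner changes, and always toward the preceding segment.
Since the segment that changes follows the conditioning segment, the assimilation is progressive.

progressive manner assimilation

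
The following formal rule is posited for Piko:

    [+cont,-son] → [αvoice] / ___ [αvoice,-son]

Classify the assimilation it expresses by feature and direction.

regressive voicing assimilation

The rule copies [voice] from the environment onto the target, so the assimilating feature is voicing.
Since the environment is written after the underscore, the trigger follows the target; the direction is regressive.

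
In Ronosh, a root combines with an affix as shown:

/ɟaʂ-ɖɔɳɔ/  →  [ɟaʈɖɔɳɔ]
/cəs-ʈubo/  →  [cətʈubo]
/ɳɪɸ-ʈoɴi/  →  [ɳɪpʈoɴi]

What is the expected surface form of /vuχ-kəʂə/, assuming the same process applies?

[vuqkəʂə]

The data show regressive manner assimilation: /ʂ/ → [ʈ] before /ɖ/; /s/ → [t] before /ʈ/; /ɸ/ → [p] before /ʈ/. In each pair only manner changes, matching the following consonant, while place and voice stay constant.
/χ/ is a voiceless uvular fricative. The following trigger /k/ is a stop, so /χ/ must become a stop as well.
The voiceless uvular stop is [q], so /χ/ → [q].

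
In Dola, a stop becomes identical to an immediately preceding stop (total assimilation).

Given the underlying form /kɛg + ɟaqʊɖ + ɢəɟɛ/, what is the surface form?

/ɟ/ is the segment targeted by the rule; it sits immediately after /g/, so it assimilates completely and surfaces as [g].
The same rule applies at the second boundary: /ɢ/ → [ɖ] next to /ɖ/.

[kɛggaqʊɖɖəɟɛ]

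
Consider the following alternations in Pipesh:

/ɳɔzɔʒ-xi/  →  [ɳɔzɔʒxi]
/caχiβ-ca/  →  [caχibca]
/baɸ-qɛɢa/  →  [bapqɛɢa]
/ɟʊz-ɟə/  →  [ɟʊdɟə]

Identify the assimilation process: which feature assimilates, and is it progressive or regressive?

regressive manner assimilation

The segment that alternates is /β/, which surfaces as [b] when adjacent to /c/.
/β/ is a fricative while /c/ is a stop; the output [b] is a stop, matching the trigger — so the feature that spreads is manner.
Place and voice are unchanged, so the assimilation is partial, not total.
The other alternating forms pattern the same way: /ɸ/ → [p] before /q/ (fricative → stop, matching a stop); /z/ → [d] before /ɟ/ (fricative → stop, matching a stop) — only manner changes, and always toward the following segment.
No alternation appears in [ɳɔzɔʒxi]: there the adjacent consonants already agree in manner (/ʒ/ and /x/ are both fricatives), so this form is consistent with the same rule.
Since the segment that changes precedes the conditioning segment, the assimilation is regressive.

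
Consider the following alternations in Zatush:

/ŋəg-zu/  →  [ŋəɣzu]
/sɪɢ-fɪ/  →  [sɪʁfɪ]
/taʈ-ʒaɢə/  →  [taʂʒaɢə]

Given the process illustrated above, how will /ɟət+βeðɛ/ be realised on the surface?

The data show regressive manner assimilation: /g/ → [ɣ] before /z/; /ɢ/ → [ʁ] before /f/; /ʈ/ → [ʂ] before /ʒ/. In each pair only manner changes, matching the following consonant, while place and voice stay constant.
/t/ is a voiceless alveolar stop. The following trigger /β/ is a fricative, so /t/ must become a fricative as well.
A voiceless alveolar fricative is [s], so the surface segment is [s].

[ɟəsβeðɛ]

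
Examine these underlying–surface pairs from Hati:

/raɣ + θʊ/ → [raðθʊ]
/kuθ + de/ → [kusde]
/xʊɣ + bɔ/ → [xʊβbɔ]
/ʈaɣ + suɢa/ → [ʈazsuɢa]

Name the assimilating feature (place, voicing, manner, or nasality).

Comparing underlying and surface forms, /ɣ/ → [ð] is the alternation; the neighbouring /θ/ is constant.
The change velar → dental matches the place of the following /θ/, identifying this as place assimilation.
The same holds elsewhere in the data: /θ/ → [s] before /d/ (dental → alveolar, matching alveolar); /ɣ/ → [β] before /b/ (velar → bilabial, matching bilabial); /ɣ/ → [z] before /s/ (velar → alveolar, matching alveolar) — only place changes, and always toward the following segment.

place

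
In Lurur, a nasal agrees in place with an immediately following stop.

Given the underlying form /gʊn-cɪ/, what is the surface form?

/n/ is a voiced alveolar nasal. The following trigger /c/ is palatal, so /n/ must become palatal as well.
Changing only its place to palatal gives [ɲ] — the voiced palatal nasal.

[gʊɲcɪ]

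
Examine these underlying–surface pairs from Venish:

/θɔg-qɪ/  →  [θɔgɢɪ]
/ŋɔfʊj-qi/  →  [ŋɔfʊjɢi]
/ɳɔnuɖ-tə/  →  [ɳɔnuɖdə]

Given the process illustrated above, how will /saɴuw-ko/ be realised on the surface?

The data show progressive voicing assimilation: /q/ → [ɢ] after /g/; /q/ → [ɢ] after /j/; /t/ → [d] after /ɖ/. In each pair only voicing changes, matching the preceding consonant, while place and manner stay constant.
The rule targets /k/ (voiceless velar stop), which sits after the trigger /w/ (voiced).
Changing only its voicing to voiced gives [g] — the voiced velar stop.

[saɴuwgo]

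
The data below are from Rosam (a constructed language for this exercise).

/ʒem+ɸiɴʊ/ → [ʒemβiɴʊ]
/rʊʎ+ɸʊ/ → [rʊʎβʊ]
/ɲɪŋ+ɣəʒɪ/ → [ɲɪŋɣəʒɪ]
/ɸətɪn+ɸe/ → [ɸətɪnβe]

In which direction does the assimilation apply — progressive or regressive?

Comparing underlying and surface forms, /ɸ/ → [β] is the alternation; the neighbouring /m/ is constant.
/ɸ/ is voiceless while /m/ is voiced; the output [β] is voiced, matching the trigger — so the feature that spreads is voicing.
Checking the remaining alternations: /ɸ/ → [β] after /ʎ/ (voiceless → voiced, matching voiced); /ɸ/ → [β] after /n/ (voiceless → voiced, matching voiced) — only voicing changes, and always toward the preceding segment.
No alternation appears in [ɲɪŋɣəʒɪ]: there the adjacent consonants already agree in voicing (/ɣ/ and /ŋ/ are both voiced), so this form is consistent with the same rule.
Since the segment that changes follows the conditioning segment, the assimilation is progressive.

progressive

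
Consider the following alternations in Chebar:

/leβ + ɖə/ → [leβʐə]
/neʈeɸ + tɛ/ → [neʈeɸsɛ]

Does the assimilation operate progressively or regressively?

The segment that alternates is /ɖ/, which surfaces as [ʐ] when adjacent to /β/.
/ɖ/ is a stop while /β/ is a fricative; the output [ʐ] is a fricative, matching the trigger — so the feature that spreads is manner.
Checking the remaining alternation: /t/ → [s] after /ɸ/ (stop → fricative, matching a fricative) — only manner changes, and always toward the preceding segment.
Since the segment that changes follows the conditioning segment, the assimilation is progressive.

progressive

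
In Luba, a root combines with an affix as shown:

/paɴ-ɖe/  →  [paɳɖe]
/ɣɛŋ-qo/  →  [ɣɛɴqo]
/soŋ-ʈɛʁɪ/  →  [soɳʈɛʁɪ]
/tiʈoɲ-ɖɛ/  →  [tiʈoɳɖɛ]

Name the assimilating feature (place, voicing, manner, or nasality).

place

The segment that alternates is /ɴ/, which surfaces as [ɳ] when adjacent to /ɖ/.
The change uvular → retroflex matches the place of the following /ɖ/, identifying this as place assimilation.
The same holds elsewhere in the data: /ŋ/ → [ɴ] before /q/ (velar → uvular, matching uvular); /ŋ/ → [ɳ] before /ʈ/ (velar → retroflex, matching retroflex); /ɲ/ → [ɳ] before /ɖ/ (palatal → retroflex, matching retroflex) — only place changes, and always toward the following segment.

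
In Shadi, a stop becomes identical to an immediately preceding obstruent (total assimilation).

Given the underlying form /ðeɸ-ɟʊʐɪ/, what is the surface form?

/ɟ/ is the segment targeted by the rule; it sits immediately after /ɸ/, so it assimilates completely and surfaces as [ɸ].

[ðeɸɸʊʐɪ]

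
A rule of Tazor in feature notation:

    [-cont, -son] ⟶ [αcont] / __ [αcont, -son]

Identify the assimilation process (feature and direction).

The rule copies [cont] (continuancy) from the environment onto the target stops; since [±cont] encodes the stop/fricative manner contrast, the assimilating dimension is manner.
The conditioning segment sits to the right of the focus bar, meaning the trigger follows the segment that changes — regressive assimilation.

regressive manner assimilation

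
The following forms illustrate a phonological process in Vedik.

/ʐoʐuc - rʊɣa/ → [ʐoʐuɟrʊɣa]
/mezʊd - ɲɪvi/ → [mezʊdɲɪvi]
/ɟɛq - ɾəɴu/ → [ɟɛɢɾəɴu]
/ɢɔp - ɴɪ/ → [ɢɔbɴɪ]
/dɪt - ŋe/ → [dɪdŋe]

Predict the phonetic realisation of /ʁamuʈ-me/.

The data show regressive voicing assimilation: /c/ → [ɟ] before /r/; /q/ → [ɢ] before /ɾ/; /p/ → [b] before /ɴ/; /t/ → [d] before /ŋ/. In each pair only voicing changes, matching the following consonant, while place and manner stay constant.
Nothing changes in [mezʊdɲɪvi]: there the adjacent consonants already agree in voicing (/d/ and /ɲ/ are both voiced), so this form is consistent with the same rule.
The rule targets /ʈ/ (voiceless retroflex stop), which sits before the trigger /m/ (voiced).
A voiced retroflex stop is [ɖ], so the surface segment is [ɖ].

[ʁamuɖme]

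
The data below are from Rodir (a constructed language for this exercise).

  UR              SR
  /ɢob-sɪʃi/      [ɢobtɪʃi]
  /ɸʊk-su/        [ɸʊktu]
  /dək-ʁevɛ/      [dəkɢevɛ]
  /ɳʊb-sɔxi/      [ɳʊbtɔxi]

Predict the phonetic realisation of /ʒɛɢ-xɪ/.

[ʒɛɢkɪ]

The data show progressive manner assimilation: /s/ → [t] after /b/; /s/ → [t] after /k/; /ʁ/ → [ɢ] after /k/. In each pair only manner changes, matching the preceding consonant, while place and voice stay constant.
The rule targets /x/ (voiceless velar fricative), which sits after the trigger /ɢ/ (stop).
Changing only its manner to stop gives [k] — the voiceless velar stop.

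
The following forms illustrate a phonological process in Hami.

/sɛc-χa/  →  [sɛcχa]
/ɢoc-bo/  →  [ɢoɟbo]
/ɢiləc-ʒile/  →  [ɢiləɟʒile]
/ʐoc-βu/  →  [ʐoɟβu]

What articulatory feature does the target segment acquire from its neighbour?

The segment that alternates is /c/, which surfaces as [ɟ] when adjacent to /b/.
/c/ is voiceless while /b/ is voiced; the output [ɟ] is voiced, matching the trigger — so the feature that spreads is voicing.
Checking the remaining alternations: /c/ → [ɟ] before /ʒ/ (voiceless → voiced, matching voiced); /c/ → [ɟ] before /β/ (voiceless → voiced, matching voiced) — only voicing changes, and always toward the following segment.
No alternation appears in [sɛcχa]: there the adjacent consonants already agree in voicing (/c/ and /χ/ are both voiceless), so this form is consistent with the same rule.

voicing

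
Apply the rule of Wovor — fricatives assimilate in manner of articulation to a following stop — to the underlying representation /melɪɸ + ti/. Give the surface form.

[melɪpti]

/ɸ/ is a voiceless bilabial fricative. The following trigger /t/ is a stop, so /ɸ/ must become a stop as well.
Changing only its manner to stop gives [p] — the voiceless bilabial stop.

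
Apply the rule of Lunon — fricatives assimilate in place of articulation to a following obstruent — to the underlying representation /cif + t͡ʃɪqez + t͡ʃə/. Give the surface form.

/f/ is a voiceless labiodental fricative. The following trigger /t͡ʃ/ is postalveolar, so /f/ must become postalveolar as well.
Changing only its place to postalveolar gives [ʃ] — the voiceless postalveolar fricative.
At the second juncture, /z/ likewise becomes [ʒ] adjacent to /t͡ʃ/.

[ciʃt͡ʃɪqeʒt͡ʃə]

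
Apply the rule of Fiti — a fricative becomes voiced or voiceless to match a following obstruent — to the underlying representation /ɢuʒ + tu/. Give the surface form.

[ɢuʃtu]

/ʒ/ is a voiced postalveolar fricative. The following trigger /t/ is voiceless, so /ʒ/ must become voiceless as well.
The voiceless postalveolar fricative is [ʃ], so /ʒ/ → [ʃ].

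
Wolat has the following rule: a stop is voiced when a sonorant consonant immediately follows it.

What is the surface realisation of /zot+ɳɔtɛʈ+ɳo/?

[zodɳɔtɛɖɳo]

The rule targets /t/ (voiceless alveolar stop), which sits before the trigger /ɳ/ (voiced).
The voiced alveolar stop is [d], so /t/ → [d].
The same rule applies at the second boundary: /ʈ/ → [ɖ] next to /ɳ/.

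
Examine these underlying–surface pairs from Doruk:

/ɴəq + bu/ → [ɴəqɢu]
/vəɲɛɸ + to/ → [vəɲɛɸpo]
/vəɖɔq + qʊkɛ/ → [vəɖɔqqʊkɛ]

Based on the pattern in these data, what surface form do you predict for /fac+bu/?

The data show progressive place assimilation: /b/ → [ɢ] after /q/; /t/ → [p] after /ɸ/. In each pair only place changes, matching the preceding consonant, while manner and voice stay constant.
Nothing changes in [vəɖɔqqʊkɛ]: there the adjacent consonants already agree in place (/q/ and /q/ are both uvular), so this form is consistent with the same rule.
/b/ is a voiced bilabial stop. The preceding trigger /c/ is palatal, so /b/ must become palatal as well.
A voiced palatal stop is [ɟ], so the surface segment is [ɟ].

[facɟu]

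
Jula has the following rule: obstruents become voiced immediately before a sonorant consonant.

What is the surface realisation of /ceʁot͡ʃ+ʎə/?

The rule targets /t͡ʃ/ (voiceless postalveolar affricate), which sits before the trigger /ʎ/ (voiced).
Changing only its voicing to voiced gives [d͡ʒ] — the voiced postalveolar affricate.

[ceʁod͡ʒʎə]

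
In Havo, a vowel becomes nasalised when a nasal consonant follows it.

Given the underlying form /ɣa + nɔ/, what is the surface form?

The vowel /a/ is adjacent to the following nasal /n/, so it acquires [+nasal] and surfaces as [ã].

[ɣãnɔ]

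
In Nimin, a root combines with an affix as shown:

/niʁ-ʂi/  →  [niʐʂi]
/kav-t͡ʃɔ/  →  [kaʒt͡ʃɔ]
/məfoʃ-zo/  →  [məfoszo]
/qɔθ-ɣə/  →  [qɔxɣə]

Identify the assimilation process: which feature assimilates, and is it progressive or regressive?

regressive place assimilation

The segment that alternates is /ʁ/, which surfaces as [ʐ] when adjacent to /ʂ/.
/ʁ/ is uvular while /ʂ/ is retroflex; the output [ʐ] is retroflex, matching the trigger — so the feature that spreads is place.
Manner and voice are unchanged, so the assimilation is partial, not total.
Checking the remaining alternations: /v/ → [ʒ] before /t͡ʃ/ (labiodental → postalveolar, matching postalveolar); /ʃ/ → [s] before /z/ (postalveolar → alveolar, matching alveolar); /θ/ → [x] before /ɣ/ (dental → velar, matching velar) — only place changes, and always toward the following segment.
Since the segment that changes precedes the conditioning segment, the assimilation is regressive.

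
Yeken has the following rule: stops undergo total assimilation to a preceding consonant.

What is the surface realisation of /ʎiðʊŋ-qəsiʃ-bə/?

[ʎiðʊŋŋəsiʃʃə]

/q/ is the segment targeted by the rule; it sits immediately after /ŋ/, so it assimilates completely and surfaces as [ŋ].
The same rule applies at the second boundary: /b/ → [ʃ] next to /ʃ/.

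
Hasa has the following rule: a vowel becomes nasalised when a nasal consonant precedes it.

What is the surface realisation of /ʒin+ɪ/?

/ɪ/ sits next to the nasal /n/ and is therefore nasalised to [ɪ̃].

[ʒinɪ̃]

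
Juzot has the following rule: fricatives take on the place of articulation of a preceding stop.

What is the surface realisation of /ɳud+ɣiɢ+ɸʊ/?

/ɣ/ is a voiced velar fricative. The preceding trigger /d/ is alveolar, so /ɣ/ must become alveolar as well.
A voiced alveolar fricative is [z], so the surface segment is [z].
The same rule applies at the second boundary: /ɸ/ → [χ] next to /ɢ/.

[ɳudziɢχʊ]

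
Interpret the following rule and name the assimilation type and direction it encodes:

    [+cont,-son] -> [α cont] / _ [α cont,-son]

The rule copies [cont] (continuancy) from the environment onto the target fricatives; since [±cont] encodes the stop/fricative manner contrast, the assimilating dimension is manner.
Since the environment is written after the underscore, the trigger follows the target; the direction is regressive.

regressive manner assimilation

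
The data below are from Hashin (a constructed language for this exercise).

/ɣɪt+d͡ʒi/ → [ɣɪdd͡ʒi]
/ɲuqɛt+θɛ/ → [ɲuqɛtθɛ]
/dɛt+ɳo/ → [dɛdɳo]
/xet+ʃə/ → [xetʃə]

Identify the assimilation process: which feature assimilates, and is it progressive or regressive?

regressive voicing assimilation

The segment that alternates is /t/, which surfaces as [d] when adjacent to /d͡ʒ/.
/t/ is voiceless while /d͡ʒ/ is voiced; the output [d] is voiced, matching the trigger — so the feature that spreads is voicing.
Place and manner are unchanged, so the assimilation is partial, not total.
Checking the remaining alternation: /t/ → [d] before /ɳ/ (voiceless → voiced, matching voiced) — only voicing changes, and always toward the following segment.
No alternation appears in [ɲuqɛtθɛ], [xetʃə]: there the adjacent consonants already agree in voicing (/t/ and /θ/ are both voiceless; /t/ and /ʃ/ are both voiceless), so these forms are consistent with the same rule.
The trigger is the following segment, so the direction is regressive (anticipatory).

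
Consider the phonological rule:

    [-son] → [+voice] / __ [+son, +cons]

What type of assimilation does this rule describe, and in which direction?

The target ([-son], obstruents) acquires [+voice] next to a sonorant consonant ([+son, +cons]) — it takes on the voicing of its neighbour, so the feature that spreads is voicing.
Since the environment is written after the underscore, the trigger follows the target; the direction is regressive.

regressive voicing assimilation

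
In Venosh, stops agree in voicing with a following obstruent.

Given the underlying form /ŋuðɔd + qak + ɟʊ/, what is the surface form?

/d/ is a voiced alveolar stop. The following trigger /q/ is voiceless, so /d/ must become voiceless as well.
A voiceless alveolar stop is [t], so the surface segment is [t].
The same rule applies at the second boundary: /k/ → [g] next to /ɟ/.

[ŋuðɔtqagɟʊ]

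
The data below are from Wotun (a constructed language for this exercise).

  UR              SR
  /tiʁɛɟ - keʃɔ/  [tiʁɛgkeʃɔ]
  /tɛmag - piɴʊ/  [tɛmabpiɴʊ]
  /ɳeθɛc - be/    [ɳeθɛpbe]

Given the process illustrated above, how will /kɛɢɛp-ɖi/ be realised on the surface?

The data show regressive place assimilation: /ɟ/ → [g] before /k/; /g/ → [b] before /p/; /c/ → [p] before /b/. In each pair only place changes, matching the following consonant, while manner and voice stay constant.
/p/ is a voiceless bilabial stop. The following trigger /ɖ/ is retroflex, so /p/ must become retroflex as well.
Changing only its place to retroflex gives [ʈ] — the voiceless retroflex stop.

[kɛɢɛʈɖi]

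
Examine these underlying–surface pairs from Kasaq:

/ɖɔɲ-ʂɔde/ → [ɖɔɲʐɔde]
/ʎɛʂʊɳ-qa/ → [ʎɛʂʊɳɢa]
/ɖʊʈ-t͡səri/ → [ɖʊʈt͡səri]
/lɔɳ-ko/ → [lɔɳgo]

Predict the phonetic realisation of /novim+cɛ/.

[novimɟɛ]

The data show progressive voicing assimilation: /ʂ/ → [ʐ] after /ɲ/; /q/ → [ɢ] after /ɳ/; /k/ → [g] after /ɳ/. In each pair only voicing changes, matching the preceding consonant, while place and manner stay constant.
No alternation appears in [ɖʊʈt͡səri]: there the adjacent consonants already agree in voicing (/t͡s/ and /ʈ/ are both voiceless), so this form is consistent with the same rule.
The rule targets /c/ (voiceless palatal stop), which sits after the trigger /m/ (voiced).
The voiced palatal stop is [ɟ], so /c/ → [ɟ].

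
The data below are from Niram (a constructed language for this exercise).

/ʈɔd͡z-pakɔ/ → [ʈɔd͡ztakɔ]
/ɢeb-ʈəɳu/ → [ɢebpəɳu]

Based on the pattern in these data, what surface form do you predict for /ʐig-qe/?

The data show progressive place assimilation: /p/ → [t] after /d͡z/; /ʈ/ → [p] after /b/. In each pair only place changes, matching the preceding consonant, while manner and voice stay constant.
/q/ is a voiceless uvular stop. The preceding trigger /g/ is velar, so /q/ must become velar as well.
Changing only its place to velar gives [k] — the voiceless velar stop.

[ʐigke]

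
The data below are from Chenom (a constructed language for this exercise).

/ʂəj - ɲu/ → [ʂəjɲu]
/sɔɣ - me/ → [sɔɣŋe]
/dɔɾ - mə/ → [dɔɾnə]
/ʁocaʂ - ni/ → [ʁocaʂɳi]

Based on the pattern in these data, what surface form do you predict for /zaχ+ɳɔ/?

The data show progressive place assimilation: /m/ → [ŋ] after /ɣ/; /m/ → [n] after /ɾ/; /n/ → [ɳ] after /ʂ/. In each pair only place changes, matching the preceding consonant, while manner and voice stay constant.
No alternation appears in [ʂəjɲu]: there the adjacent consonants already agree in place (/ɲ/ and /j/ are both palatal), so this form is consistent with the same rule.
The rule targets /ɳ/ (voiced retroflex nasal), which sits after the trigger /χ/ (uvular).
Changing only its place to uvular gives [ɴ] — the voiced uvular nasal.

[zaχɴɔ]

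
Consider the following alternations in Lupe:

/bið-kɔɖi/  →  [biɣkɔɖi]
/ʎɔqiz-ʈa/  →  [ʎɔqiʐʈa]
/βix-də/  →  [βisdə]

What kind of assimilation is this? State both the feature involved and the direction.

Comparing underlying and surface forms, /ð/ → [ɣ] is the alternation; the neighbouring /k/ is constant.
The change dental → velar matches the place of the following /k/, identifying this as place assimilation.
Manner and voice are unchanged, so the assimilation is partial, not total.
The other alternating forms pattern the same way: /z/ → [ʐ] before /ʈ/ (alveolar → retroflex, matching retroflex); /x/ → [s] before /d/ (velar → alveolar, matching alveolar) — only place changes, and always toward the following segment.
Since the segment that changes precedes the conditioning segment, the assimilation is regressive.

regressive place assimilation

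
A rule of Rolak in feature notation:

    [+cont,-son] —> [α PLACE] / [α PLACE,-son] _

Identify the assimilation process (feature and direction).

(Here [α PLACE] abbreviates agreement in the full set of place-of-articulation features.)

progressive place assimilation

The rule copies the place features (abbreviated [PLACE]) from the environment onto the target, so the assimilating feature is place.
The conditioning segment sits to the left of the focus bar, meaning the trigger precedes the segment that changes — progressive assimilation.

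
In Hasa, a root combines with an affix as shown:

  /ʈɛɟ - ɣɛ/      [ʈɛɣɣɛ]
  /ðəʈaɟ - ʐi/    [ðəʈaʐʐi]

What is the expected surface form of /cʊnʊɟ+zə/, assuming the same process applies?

The data show regressive total assimilation (/ɟ/ → [ɣ] before /ɣ/; /ɟ/ → [ʐ] before /ʐ/): in every case the target segment becomes identical to its following neighbour, copying more than a single feature.
/ɟ/ is the segment targeted by the rule; it sits immediately before /z/, so it assimilates completely and surfaces as [z].

[cʊnʊzzə]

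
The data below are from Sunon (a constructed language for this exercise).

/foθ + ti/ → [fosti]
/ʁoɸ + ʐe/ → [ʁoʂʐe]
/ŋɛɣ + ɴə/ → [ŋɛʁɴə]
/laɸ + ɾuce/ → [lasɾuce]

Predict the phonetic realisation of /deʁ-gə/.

[deɣgə]

The data show regressive place assimilation: /θ/ → [s] before /t/; /ɸ/ → [ʂ] before /ʐ/; /ɣ/ → [ʁ] before /ɴ/; /ɸ/ → [s] before /ɾ/. In each pair only place changes, matching the following consonant, while manner and voice stay constant.
The rule targets /ʁ/ (voiced uvular fricative), which sits before the trigger /g/ (velar).
The voiced velar fricative is [ɣ], so /ʁ/ → [ɣ].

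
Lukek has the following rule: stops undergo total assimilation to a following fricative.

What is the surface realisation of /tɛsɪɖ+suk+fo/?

[tɛsɪssuffo]

/ɖ/ is the segment targeted by the rule; it sits immediately before /s/, so it assimilates completely and surfaces as [s].
At the second juncture, /k/ likewise becomes [f] adjacent to /f/.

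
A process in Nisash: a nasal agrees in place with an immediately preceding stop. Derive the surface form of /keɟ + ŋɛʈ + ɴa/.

[keɟɲɛʈɳa]

/ŋ/ is a voiced velar nasal. The preceding trigger /ɟ/ is palatal, so /ŋ/ must become palatal as well.
A voiced palatal nasal is [ɲ], so the surface segment is [ɲ].
The same rule applies at the second boundary: /ɴ/ → [ɳ] next to /ʈ/.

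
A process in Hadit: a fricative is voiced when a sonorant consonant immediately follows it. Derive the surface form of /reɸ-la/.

The rule targets /ɸ/ (voiceless bilabial fricative), which sits before the trigger /l/ (voiced).
Changing only its voicing to voiced gives [β] — the voiced bilabial fricative.

[reβla]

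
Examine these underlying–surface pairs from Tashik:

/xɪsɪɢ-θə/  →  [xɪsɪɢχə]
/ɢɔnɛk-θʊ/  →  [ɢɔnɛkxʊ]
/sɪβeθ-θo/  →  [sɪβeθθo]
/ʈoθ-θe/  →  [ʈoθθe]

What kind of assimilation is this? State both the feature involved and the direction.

progressive place assimilation

Underlying /θ/ is realised as [χ] next to /ɢ/; /ɢ/ itself does not change.
The change dental → uvular matches the place of the preceding /ɢ/, identifying this as place assimilation.
Manner and voice are unchanged, so the assimilation is partial, not total.
Checking the remaining alternation: /θ/ → [x] after /k/ (dental → velar, matching velar) — only place changes, and always toward the preceding segment.
Nothing changes in [sɪβeθθo], [ʈoθθe]: there the adjacent consonants already agree in place (/θ/ and /θ/ are both dental; /θ/ and /θ/ are both dental), so these forms are consistent with the same rule.
Since the segment that changes follows the conditioning segment, the assimilation is progressive.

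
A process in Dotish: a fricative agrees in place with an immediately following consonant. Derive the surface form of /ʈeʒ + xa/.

/ʒ/ is a voiced postalveolar fricative. The following trigger /x/ is velar, so /ʒ/ must become velar as well.
The voiced velar fricative is [ɣ], so /ʒ/ → [ɣ].

[ʈeɣxa]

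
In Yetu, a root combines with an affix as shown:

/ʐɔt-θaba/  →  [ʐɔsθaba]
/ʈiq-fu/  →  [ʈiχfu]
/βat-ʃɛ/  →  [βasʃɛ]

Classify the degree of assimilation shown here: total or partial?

partial assimilation

Comparing underlying and surface forms, /t/ → [s] is the alternation; the neighbouring /θ/ is constant.
The change stop → fricative matches the manner of the following /θ/, identifying this as manner assimilation.
Place and voice are unchanged, so the assimilation is partial, not total.
The other alternating forms pattern the same way: /q/ → [χ] before /f/ (stop → fricative, matching a fricative); /t/ → [s] before /ʃ/ (stop → fricative, matching a fricative) — only manner changes, and always toward the following segment.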